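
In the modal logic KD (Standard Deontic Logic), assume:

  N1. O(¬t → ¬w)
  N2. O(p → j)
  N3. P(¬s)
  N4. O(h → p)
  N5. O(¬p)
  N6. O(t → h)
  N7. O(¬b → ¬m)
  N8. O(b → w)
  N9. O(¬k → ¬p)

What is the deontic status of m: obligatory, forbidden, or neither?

Premise 5 states O(¬p) outright.
The contrapositive of premise 4 (O(h → p)) is O(¬p → ¬h), and O(¬p) is already established, so O(¬h).
Premise 6 is O(t → h); contrapositively O(¬h → ¬t). Since O(¬h) holds, K gives O(¬t).
Applying K to premise 1 (O(¬t → ¬w)) and O(¬t) yields O(¬w).
Premise 8, O(b → w), contraposes to O(¬w → ¬b); with O(¬w) we get O(¬b).
From O(¬b) and premise 7, O(¬b → ¬m), we obtain O(¬m).
Premises 2, 3, 9 do not contribute to this derivation.
Thus O(¬m), which is F(m): m is forbidden.

Forbidden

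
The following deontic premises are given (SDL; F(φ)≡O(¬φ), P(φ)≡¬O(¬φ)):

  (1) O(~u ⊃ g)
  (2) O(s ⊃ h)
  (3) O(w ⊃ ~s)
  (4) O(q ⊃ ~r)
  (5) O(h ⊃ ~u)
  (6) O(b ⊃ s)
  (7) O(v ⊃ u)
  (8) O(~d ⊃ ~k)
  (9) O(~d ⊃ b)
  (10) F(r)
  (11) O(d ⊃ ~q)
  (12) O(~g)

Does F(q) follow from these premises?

Yes

Premise 12 states O(~g) outright.
Premise 1 is O(~u ⊃ g); contrapositively O(~g ⊃ u). Since O(~g) holds, K gives O(u).
Premise 5, O(h ⊃ ~u), contraposes to O(u ⊃ ~h); with O(u) we get O(~h).
Premise 2 is O(s ⊃ h); contrapositively O(~h ⊃ ~s). Since O(~h) holds, K gives O(~s).
Premise 6, O(b ⊃ s), contraposes to O(~s ⊃ ~b); with O(~s) we get O(~b).
Premise 9, O(~d ⊃ b), contraposes to O(~b ⊃ d); with O(~b) we get O(d).
Premise 11 is O(d ⊃ ~q); since O(d), deontic closure gives O(~q).
Premises 3, 4, 7, 8, 10 do not contribute to this derivation.
So O(~q) holds, i.e. F(q). The claim follows.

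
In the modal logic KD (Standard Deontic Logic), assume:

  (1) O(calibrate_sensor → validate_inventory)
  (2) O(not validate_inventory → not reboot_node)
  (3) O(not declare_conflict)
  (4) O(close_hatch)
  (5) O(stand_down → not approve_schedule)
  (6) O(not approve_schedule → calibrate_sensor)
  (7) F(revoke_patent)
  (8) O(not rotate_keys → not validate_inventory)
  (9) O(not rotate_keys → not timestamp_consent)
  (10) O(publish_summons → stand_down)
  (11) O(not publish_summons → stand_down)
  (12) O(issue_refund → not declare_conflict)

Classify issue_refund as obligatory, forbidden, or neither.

Neither

Premise 12 is O(issue_refund → not declare_conflict); even if O(not declare_conflict) held, inferring O(issue_refund) would be affirming the consequent — invalid.
No premise or chain of K-axiom applications forces O(issue_refund), and none forces O(not issue_refund). So issue_refund is neither obligatory nor forbidden under these norms.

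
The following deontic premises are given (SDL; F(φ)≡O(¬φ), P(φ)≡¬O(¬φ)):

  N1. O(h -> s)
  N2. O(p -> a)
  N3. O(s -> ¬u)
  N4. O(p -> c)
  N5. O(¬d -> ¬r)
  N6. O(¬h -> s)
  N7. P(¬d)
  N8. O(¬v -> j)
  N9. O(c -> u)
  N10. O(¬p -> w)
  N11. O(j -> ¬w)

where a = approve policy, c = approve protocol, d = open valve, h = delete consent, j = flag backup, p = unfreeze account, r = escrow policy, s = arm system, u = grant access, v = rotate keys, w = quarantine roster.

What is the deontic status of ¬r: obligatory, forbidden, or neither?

Premise 5 is O(¬d -> ¬r), but O(¬d) is not derivable from the premises (the permission P(¬d) asserts only ¬O(d), not O(¬d)), so it does not yield O(¬r).
No premise or chain of K-axiom applications forces O(¬r), and none forces O(r). So ¬r is neither obligatory nor forbidden under these norms.

Neither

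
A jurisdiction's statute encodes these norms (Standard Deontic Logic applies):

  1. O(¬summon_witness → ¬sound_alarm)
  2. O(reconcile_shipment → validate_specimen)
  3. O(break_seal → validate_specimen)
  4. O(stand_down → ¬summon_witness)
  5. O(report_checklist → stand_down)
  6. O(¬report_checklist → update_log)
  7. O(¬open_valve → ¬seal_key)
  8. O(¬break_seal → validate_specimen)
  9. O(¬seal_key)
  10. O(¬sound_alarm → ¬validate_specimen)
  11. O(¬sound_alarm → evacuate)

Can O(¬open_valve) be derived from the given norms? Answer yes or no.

Premise 7 is O(¬open_valve → ¬seal_key); even if O(¬seal_key) held, inferring O(¬open_valve) would be affirming the consequent — invalid.
No other premise forces O(¬open_valve). An ideal world satisfying every premise can still have ¬open_valve false, so O(¬open_valve) is not derivable.

No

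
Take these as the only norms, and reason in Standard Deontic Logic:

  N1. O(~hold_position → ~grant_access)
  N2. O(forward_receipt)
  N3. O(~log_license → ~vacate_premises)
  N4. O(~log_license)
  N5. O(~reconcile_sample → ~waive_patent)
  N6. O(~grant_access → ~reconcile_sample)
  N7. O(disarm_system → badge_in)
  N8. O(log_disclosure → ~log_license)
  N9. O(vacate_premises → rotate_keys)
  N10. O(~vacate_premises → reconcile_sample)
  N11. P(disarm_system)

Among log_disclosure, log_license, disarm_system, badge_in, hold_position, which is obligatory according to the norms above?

hold_position

Premise 4 states O(~log_license) outright.
Applying K to premise 3 (O(~log_license → ~vacate_premises)) and O(~log_license) yields O(~vacate_premises).
Applying K to premise 10 (O(~vacate_premises → reconcile_sample)) and O(~vacate_premises) yields O(reconcile_sample).
Premise 6 is O(~grant_access → ~reconcile_sample); contrapositively O(reconcile_sample → grant_access). Since O(reconcile_sample) holds, K gives O(grant_access).
Premise 1 is O(~hold_position → ~grant_access); contrapositively O(grant_access → hold_position). Since O(grant_access) holds, K gives O(hold_position).
So O(hold_position) holds — hold_position is obligatory. None of the other listed options is made obligatory by any chain of premises.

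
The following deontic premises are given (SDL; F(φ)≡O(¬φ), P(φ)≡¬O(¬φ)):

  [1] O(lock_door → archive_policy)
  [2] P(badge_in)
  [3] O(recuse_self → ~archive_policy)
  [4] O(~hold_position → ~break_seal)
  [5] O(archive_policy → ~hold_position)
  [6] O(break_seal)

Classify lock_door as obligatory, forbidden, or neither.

Premise 6 gives O(break_seal).
Premise 4 is O(~hold_position → ~break_seal); contrapositively O(break_seal → hold_position). Since O(break_seal) holds, K gives O(hold_position).
The contrapositive of premise 5 (O(archive_policy → ~hold_position)) is O(hold_position → ~archive_policy), and O(hold_position) is already established, so O(~archive_policy).
Premise 1, O(lock_door → archive_policy), contraposes to O(~archive_policy → ~lock_door); with O(~archive_policy) we get O(~lock_door).
Premises 2, 3 do not contribute to this derivation.
Thus O(~lock_door), which is F(lock_door): lock_door is forbidden.

Forbidden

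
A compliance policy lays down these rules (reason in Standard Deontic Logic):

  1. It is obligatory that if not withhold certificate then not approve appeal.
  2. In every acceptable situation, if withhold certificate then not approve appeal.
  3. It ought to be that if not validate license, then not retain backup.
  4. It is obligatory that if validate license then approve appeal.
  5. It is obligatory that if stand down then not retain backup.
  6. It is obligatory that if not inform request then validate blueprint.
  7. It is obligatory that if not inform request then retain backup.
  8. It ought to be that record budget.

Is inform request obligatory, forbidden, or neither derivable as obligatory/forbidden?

Obligatory

Premises 2 and 1 cover both cases: O(withhold_certificate → ¬approve_appeal) and O(¬withhold_certificate → ¬approve_appeal). Since withhold_certificate ∨ ¬withhold_certificate is a tautology, O(¬approve_appeal) follows.
Premise 4 is O(validate_license → approve_appeal); contrapositively O(¬approve_appeal → ¬validate_license). Since O(¬approve_appeal) holds, K gives O(¬validate_license).
Premise 3 is O(¬validate_license → ¬retain_backup); since O(¬validate_license), deontic closure gives O(¬retain_backup).
Premise 7, O(¬inform_request → retain_backup), contraposes to O(¬retain_backup → inform_request); with O(¬retain_backup) we get O(inform_request).
Premises 5, 6, 8 do not contribute to this derivation.
Hence inform_request is obligatory.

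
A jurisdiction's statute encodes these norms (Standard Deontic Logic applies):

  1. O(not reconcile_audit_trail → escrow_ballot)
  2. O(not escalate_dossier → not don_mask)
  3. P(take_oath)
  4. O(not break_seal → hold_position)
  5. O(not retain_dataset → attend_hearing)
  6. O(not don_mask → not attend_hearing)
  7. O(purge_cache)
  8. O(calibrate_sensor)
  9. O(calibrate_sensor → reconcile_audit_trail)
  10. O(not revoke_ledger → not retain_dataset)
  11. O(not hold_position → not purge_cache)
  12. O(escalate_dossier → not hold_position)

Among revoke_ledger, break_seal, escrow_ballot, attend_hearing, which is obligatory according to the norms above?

revoke_ledger

Premise 7 gives O(purge_cache).
Premise 11 is O(not hold_position → not purge_cache); contrapositively O(purge_cache → hold_position). Since O(purge_cache) holds, K gives O(hold_position).
Premise 12, O(escalate_dossier → not hold_position), contraposes to O(hold_position → not escalate_dossier); with O(hold_position) we get O(not escalate_dossier).
From O(not escalate_dossier) and premise 2, O(not escalate_dossier → not don_mask), we obtain O(not don_mask).
Applying K to premise 6 (O(not don_mask → not attend_hearing)) and O(not don_mask) yields O(not attend_hearing).
Premise 5, O(not retain_dataset → attend_hearing), contraposes to O(not attend_hearing → retain_dataset); with O(not attend_hearing) we get O(retain_dataset).
Premise 10, O(not revoke_ledger → not retain_dataset), contraposes to O(retain_dataset → revoke_ledger); with O(retain_dataset) we get O(revoke_ledger).
So O(revoke_ledger) holds — revoke_ledger is obligatory. None of the other listed options is made obligatory by any chain of premises.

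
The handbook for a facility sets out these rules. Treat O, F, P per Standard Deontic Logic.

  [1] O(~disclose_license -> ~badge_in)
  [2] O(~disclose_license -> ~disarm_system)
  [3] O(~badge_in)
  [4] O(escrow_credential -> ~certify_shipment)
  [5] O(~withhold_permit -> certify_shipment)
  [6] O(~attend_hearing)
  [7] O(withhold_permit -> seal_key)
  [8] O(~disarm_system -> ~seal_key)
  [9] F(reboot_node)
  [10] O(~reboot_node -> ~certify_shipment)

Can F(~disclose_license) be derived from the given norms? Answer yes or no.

Yes

Premise 9 is F(reboot_node), i.e. O(~reboot_node).
With premise 10, O(~reboot_node -> ~certify_shipment), the K-axiom yields O(~certify_shipment).
Premise 5, O(~withhold_permit -> certify_shipment), contraposes to O(~certify_shipment -> withhold_permit); with O(~certify_shipment) we get O(withhold_permit).
With premise 7, O(withhold_permit -> seal_key), the K-axiom yields O(seal_key).
Premise 8 is O(~disarm_system -> ~seal_key); contrapositively O(seal_key -> disarm_system). Since O(seal_key) holds, K gives O(disarm_system).
The contrapositive of premise 2 (O(~disclose_license -> ~disarm_system)) is O(disarm_system -> disclose_license), and O(disarm_system) is already established, so O(disclose_license).
Premises 1, 3, 4, 6 do not contribute to this derivation.
So O(disclose_license) holds, i.e. F(~disclose_license). The claim follows.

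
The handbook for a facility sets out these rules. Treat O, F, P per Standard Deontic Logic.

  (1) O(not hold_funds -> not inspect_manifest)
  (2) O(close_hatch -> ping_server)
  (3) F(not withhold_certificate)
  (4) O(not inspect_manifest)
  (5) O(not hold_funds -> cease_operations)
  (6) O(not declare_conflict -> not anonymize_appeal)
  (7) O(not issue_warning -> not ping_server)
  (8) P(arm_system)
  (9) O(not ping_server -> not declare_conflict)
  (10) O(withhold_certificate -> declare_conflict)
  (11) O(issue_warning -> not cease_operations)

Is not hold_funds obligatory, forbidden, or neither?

Premise 3 is F(not withhold_certificate), i.e. O(withhold_certificate).
Applying K to premise 10 (O(withhold_certificate -> declare_conflict)) and O(withhold_certificate) yields O(declare_conflict).
Premise 9 is O(not ping_server -> not declare_conflict); contrapositively O(declare_conflict -> ping_server). Since O(declare_conflict) holds, K gives O(ping_server).
Premise 7 is O(not issue_warning -> not ping_server); contrapositively O(ping_server -> issue_warning). Since O(ping_server) holds, K gives O(issue_warning).
Premise 11 is O(issue_warning -> not cease_operations); since O(issue_warning), deontic closure gives O(not cease_operations).
Premise 5, O(not hold_funds -> cease_operations), contraposes to O(not cease_operations -> hold_funds); with O(not cease_operations) we get O(hold_funds).
Premises 1, 2, 4, 6, 8 do not contribute to this derivation.
Thus O(hold_funds), which is F(not hold_funds): not hold_funds is forbidden.

Forbidden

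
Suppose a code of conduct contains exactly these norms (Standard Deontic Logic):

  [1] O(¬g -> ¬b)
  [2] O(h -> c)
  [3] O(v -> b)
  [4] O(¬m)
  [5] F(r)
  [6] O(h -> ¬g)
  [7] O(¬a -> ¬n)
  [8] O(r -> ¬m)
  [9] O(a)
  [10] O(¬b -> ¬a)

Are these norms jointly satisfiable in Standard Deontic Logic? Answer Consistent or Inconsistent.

Consistent

Premise 8 is O(r -> ¬m); even if O(¬m) held, inferring O(r) would be affirming the consequent — invalid.
So O(r) is not derivable, and the apparent clash with O(¬r) does not arise.
A world satisfying every obligation exists (e.g. a=true, b=true, c=false, g=true, h=false, m=false, n=false, r=false, v=false); no atom is both obligatory and forbidden, so the set is consistent.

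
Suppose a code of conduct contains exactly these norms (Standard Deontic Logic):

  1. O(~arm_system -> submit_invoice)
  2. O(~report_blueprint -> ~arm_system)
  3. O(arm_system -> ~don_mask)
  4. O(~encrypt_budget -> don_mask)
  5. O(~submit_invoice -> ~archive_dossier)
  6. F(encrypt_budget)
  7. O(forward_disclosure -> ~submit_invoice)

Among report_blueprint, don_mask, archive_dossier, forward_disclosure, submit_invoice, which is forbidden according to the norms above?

forward_disclosure

Premise 6 is F(encrypt_budget), i.e. O(~encrypt_budget).
Premise 4 is O(~encrypt_budget -> don_mask); since O(~encrypt_budget), deontic closure gives O(don_mask).
The contrapositive of premise 3 (O(arm_system -> ~don_mask)) is O(don_mask -> ~arm_system), and O(don_mask) is already established, so O(~arm_system).
From O(~arm_system) and premise 1, O(~arm_system -> submit_invoice), we obtain O(submit_invoice).
Premise 7, O(forward_disclosure -> ~submit_invoice), contraposes to O(submit_invoice -> ~forward_disclosure); with O(submit_invoice) we get O(~forward_disclosure).
So O(~forward_disclosure) holds, i.e. forward_disclosure is forbidden. None of the other listed options is forbidden under the premises.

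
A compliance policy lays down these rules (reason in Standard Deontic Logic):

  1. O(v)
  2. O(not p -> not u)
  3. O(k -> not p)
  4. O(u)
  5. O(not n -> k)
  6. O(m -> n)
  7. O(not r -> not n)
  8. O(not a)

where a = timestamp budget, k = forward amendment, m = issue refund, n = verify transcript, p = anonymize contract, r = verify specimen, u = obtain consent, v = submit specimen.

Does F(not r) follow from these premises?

Yes

From premise 4 we have O(u).
Premise 2 is O(not p -> not u); contrapositively O(u -> p). Since O(u) holds, K gives O(p).
Premise 3, O(k -> not p), contraposes to O(p -> not k); with O(p) we get O(not k).
Premise 5 is O(not n -> k); contrapositively O(not k -> n). Since O(not k) holds, K gives O(n).
The contrapositive of premise 7 (O(not r -> not n)) is O(n -> r), and O(n) is already established, so O(r).
Premises 1, 6, 8 do not contribute to this derivation.
So O(r) holds, i.e. F(not r). The claim follows.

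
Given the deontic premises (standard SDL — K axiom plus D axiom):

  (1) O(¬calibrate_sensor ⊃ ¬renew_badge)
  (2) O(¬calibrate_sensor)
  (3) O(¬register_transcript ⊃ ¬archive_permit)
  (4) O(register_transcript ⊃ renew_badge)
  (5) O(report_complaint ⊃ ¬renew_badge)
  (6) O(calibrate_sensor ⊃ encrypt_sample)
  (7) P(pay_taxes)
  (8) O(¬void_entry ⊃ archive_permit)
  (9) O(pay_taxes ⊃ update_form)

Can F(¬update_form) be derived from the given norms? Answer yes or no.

No

Premise 9 is O(pay_taxes ⊃ update_form), but O(pay_taxes) is not derivable from the premises (the permission P(pay_taxes) asserts only ¬O(¬pay_taxes), not O(pay_taxes)), so it does not yield O(update_form).
No other premise forces O(update_form). An ideal world satisfying every premise can still have ¬update_form true, so F(¬update_form) is not derivable.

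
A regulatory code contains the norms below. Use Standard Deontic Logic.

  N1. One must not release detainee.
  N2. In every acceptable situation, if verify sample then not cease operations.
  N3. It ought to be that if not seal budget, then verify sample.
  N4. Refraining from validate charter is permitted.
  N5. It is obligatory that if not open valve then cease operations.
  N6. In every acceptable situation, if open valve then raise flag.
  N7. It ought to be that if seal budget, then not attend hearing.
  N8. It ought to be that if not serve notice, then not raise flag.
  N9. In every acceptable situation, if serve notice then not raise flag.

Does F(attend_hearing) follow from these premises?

Yes

Premises 9 and 8 cover both cases: O(serve_notice → ¬raise_flag) and O(¬serve_notice → ¬raise_flag). Since serve_notice ∨ ¬serve_notice is a tautology, O(¬raise_flag) follows.
Premise 6 is O(open_valve → raise_flag); contrapositively O(¬raise_flag → ¬open_valve). Since O(¬raise_flag) holds, K gives O(¬open_valve).
With premise 5, O(¬open_valve → cease_operations), the K-axiom yields O(cease_operations).
Premise 2 is O(verify_sample → ¬cease_operations); contrapositively O(cease_operations → ¬verify_sample). Since O(cease_operations) holds, K gives O(¬verify_sample).
Premise 3, O(¬seal_budget → verify_sample), contraposes to O(¬verify_sample → seal_budget); with O(¬verify_sample) we get O(seal_budget).
Premise 7 is O(seal_budget → ¬attend_hearing); since O(seal_budget), deontic closure gives O(¬attend_hearing).
Premises 1, 4 do not contribute to this derivation.
So O(¬attend_hearing) holds, i.e. F(attend_hearing). The claim follows.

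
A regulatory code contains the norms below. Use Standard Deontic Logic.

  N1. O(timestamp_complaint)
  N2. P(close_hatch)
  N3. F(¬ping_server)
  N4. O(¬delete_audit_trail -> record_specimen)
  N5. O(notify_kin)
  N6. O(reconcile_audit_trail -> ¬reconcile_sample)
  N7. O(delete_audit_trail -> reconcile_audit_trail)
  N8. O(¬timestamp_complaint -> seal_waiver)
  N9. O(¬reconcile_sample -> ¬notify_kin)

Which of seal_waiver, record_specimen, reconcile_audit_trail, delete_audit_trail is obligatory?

record_specimen

Premise 5 gives O(notify_kin).
Premise 9, O(¬reconcile_sample -> ¬notify_kin), contraposes to O(notify_kin -> reconcile_sample); with O(notify_kin) we get O(reconcile_sample).
Premise 6, O(reconcile_audit_trail -> ¬reconcile_sample), contraposes to O(reconcile_sample -> ¬reconcile_audit_trail); with O(reconcile_sample) we get O(¬reconcile_audit_trail).
The contrapositive of premise 7 (O(delete_audit_trail -> reconcile_audit_trail)) is O(¬reconcile_audit_trail -> ¬delete_audit_trail), and O(¬reconcile_audit_trail) is already established, so O(¬delete_audit_trail).
With premise 4, O(¬delete_audit_trail -> record_specimen), the K-axiom yields O(record_specimen).
So O(record_specimen) holds — record_specimen is obligatory. None of the other listed options is made obligatory by any chain of premises.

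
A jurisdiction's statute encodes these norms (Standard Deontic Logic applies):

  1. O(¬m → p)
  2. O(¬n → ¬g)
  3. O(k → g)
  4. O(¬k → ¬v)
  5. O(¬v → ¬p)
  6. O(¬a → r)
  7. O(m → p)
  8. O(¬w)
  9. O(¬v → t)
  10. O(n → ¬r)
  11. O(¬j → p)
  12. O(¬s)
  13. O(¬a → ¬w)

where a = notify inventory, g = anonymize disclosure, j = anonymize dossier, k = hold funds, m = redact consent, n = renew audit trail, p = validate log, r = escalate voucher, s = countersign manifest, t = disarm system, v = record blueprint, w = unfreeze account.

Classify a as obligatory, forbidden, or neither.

Obligatory

By case analysis on ¬m: premise 1 gives O(¬m → p) and premise 7 gives O(m → p), so O(p) either way.
Premise 5, O(¬v → ¬p), contraposes to O(p → v); with O(p) we get O(v).
Premise 4 is O(¬k → ¬v); contrapositively O(v → k). Since O(v) holds, K gives O(k).
Applying K to premise 3 (O(k → g)) and O(k) yields O(g).
The contrapositive of premise 2 (O(¬n → ¬g)) is O(g → n), and O(g) is already established, so O(n).
From O(n) and premise 10, O(n → ¬r), we obtain O(¬r).
Premise 6 is O(¬a → r); contrapositively O(¬r → a). Since O(¬r) holds, K gives O(a).
Premises 8, 9, 11, 12, 13 do not contribute to this derivation.
Hence a is obligatory.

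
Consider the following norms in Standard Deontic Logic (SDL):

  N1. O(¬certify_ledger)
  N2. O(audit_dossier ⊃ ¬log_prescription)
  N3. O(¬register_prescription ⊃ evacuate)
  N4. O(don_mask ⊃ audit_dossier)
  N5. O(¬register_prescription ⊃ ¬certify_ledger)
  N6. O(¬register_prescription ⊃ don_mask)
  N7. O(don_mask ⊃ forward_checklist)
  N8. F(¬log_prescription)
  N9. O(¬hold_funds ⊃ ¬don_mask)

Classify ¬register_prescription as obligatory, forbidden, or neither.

Premise 8 is F(¬log_prescription), i.e. O(log_prescription).
Premise 2, O(audit_dossier ⊃ ¬log_prescription), contraposes to O(log_prescription ⊃ ¬audit_dossier); with O(log_prescription) we get O(¬audit_dossier).
The contrapositive of premise 4 (O(don_mask ⊃ audit_dossier)) is O(¬audit_dossier ⊃ ¬don_mask), and O(¬audit_dossier) is already established, so O(¬don_mask).
Premise 6, O(¬register_prescription ⊃ don_mask), contraposes to O(¬don_mask ⊃ register_prescription); with O(¬don_mask) we get O(register_prescription).
Premises 1, 3, 5, 7, 9 do not contribute to this derivation.
Thus O(register_prescription), which is F(¬register_prescription): ¬register_prescription is forbidden.

Forbidden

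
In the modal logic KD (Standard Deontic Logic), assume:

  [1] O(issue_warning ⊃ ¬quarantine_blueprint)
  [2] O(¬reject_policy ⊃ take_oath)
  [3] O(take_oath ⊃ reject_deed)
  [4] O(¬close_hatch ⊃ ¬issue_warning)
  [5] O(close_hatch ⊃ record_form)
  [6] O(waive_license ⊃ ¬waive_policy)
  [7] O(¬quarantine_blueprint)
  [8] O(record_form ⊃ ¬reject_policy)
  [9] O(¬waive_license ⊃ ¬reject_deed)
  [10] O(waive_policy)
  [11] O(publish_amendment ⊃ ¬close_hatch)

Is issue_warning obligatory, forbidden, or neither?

Premise 10 gives O(waive_policy).
Premise 6 is O(waive_license ⊃ ¬waive_policy); contrapositively O(waive_policy ⊃ ¬waive_license). Since O(waive_policy) holds, K gives O(¬waive_license).
With premise 9, O(¬waive_license ⊃ ¬reject_deed), the K-axiom yields O(¬reject_deed).
Premise 3 is O(take_oath ⊃ reject_deed); contrapositively O(¬reject_deed ⊃ ¬take_oath). Since O(¬reject_deed) holds, K gives O(¬take_oath).
Premise 2 is O(¬reject_policy ⊃ take_oath); contrapositively O(¬take_oath ⊃ reject_policy). Since O(¬take_oath) holds, K gives O(reject_policy).
The contrapositive of premise 8 (O(record_form ⊃ ¬reject_policy)) is O(reject_policy ⊃ ¬record_form), and O(reject_policy) is already established, so O(¬record_form).
Premise 5, O(close_hatch ⊃ record_form), contraposes to O(¬record_form ⊃ ¬close_hatch); with O(¬record_form) we get O(¬close_hatch).
Premise 4 is O(¬close_hatch ⊃ ¬issue_warning); since O(¬close_hatch), deontic closure gives O(¬issue_warning).
Premises 1, 7, 11 do not contribute to this derivation.
Thus O(¬issue_warning), which is F(issue_warning): issue_warning is forbidden.

Forbidden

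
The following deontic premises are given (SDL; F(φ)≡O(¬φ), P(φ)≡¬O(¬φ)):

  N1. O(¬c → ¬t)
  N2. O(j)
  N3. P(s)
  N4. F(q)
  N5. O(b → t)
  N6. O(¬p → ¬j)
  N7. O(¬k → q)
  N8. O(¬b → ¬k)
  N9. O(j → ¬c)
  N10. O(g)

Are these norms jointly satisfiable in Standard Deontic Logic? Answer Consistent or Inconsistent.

Inconsistent

Premise 4, F(q), is equivalent to O(¬q).
The contrapositive of premise 7 (O(¬k → q)) is O(¬q → k), and O(¬q) is already established, so O(k).
The contrapositive of premise 8 (O(¬b → ¬k)) is O(k → b), and O(k) is already established, so O(b).
Premise 5 is O(b → t); since O(b), deontic closure gives O(t).
Premise 1 is O(¬c → ¬t); contrapositively O(t → c). Since O(t) holds, K gives O(c).
Premise 9, O(j → ¬c), contraposes to O(c → ¬j); with O(c) we get O(¬j).
But premise 2 directly asserts O(j).
We now have both O(¬j) and O(j) — j is simultaneously obligatory and forbidden, violating the D-axiom.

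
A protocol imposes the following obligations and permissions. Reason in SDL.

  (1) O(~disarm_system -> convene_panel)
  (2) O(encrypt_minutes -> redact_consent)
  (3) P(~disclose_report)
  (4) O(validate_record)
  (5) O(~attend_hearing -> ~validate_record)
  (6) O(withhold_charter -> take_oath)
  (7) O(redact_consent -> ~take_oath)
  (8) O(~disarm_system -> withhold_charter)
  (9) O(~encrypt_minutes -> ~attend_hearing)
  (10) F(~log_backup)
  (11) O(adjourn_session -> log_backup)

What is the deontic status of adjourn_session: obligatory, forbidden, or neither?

Premise 11 is O(adjourn_session -> log_backup); even if O(log_backup) held, inferring O(adjourn_session) would be affirming the consequent — invalid.
No premise or chain of K-axiom applications forces O(adjourn_session), and none forces O(~adjourn_session). So adjourn_session is neither obligatory nor forbidden under these norms.

Neither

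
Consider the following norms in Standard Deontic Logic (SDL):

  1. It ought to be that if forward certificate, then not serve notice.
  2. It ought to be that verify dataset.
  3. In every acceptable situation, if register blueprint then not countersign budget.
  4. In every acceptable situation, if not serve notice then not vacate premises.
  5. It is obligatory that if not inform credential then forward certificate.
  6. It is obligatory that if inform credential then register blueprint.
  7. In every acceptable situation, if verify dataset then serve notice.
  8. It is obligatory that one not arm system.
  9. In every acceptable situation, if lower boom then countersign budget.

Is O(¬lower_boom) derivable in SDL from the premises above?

Yes

Premise 2 states O(verify_dataset) outright.
With premise 7, O(verify_dataset → serve_notice), the K-axiom yields O(serve_notice).
Premise 1 is O(forward_certificate → ¬serve_notice); contrapositively O(serve_notice → ¬forward_certificate). Since O(serve_notice) holds, K gives O(¬forward_certificate).
The contrapositive of premise 5 (O(¬inform_credential → forward_certificate)) is O(¬forward_certificate → inform_credential), and O(¬forward_certificate) is already established, so O(inform_credential).
With premise 6, O(inform_credential → register_blueprint), the K-axiom yields O(register_blueprint).
From O(register_blueprint) and premise 3, O(register_blueprint → ¬countersign_budget), we obtain O(¬countersign_budget).
Premise 9, O(lower_boom → countersign_budget), contraposes to O(¬countersign_budget → ¬lower_boom); with O(¬countersign_budget) we get O(¬lower_boom).
Premises 4, 8 do not contribute to this derivation.
So O(¬lower_boom) follows.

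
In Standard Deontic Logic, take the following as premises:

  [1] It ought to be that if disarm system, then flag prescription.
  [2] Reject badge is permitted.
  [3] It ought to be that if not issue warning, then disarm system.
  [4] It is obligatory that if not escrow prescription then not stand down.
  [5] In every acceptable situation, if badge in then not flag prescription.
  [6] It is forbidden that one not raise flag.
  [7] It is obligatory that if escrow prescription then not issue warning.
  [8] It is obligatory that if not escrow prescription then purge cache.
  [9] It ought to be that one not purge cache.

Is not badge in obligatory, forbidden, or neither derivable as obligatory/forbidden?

Obligatory

Premise 9 states O(¬purge_cache) outright.
The contrapositive of premise 8 (O(¬escrow_prescription → purge_cache)) is O(¬purge_cache → escrow_prescription), and O(¬purge_cache) is already established, so O(escrow_prescription).
With premise 7, O(escrow_prescription → ¬issue_warning), the K-axiom yields O(¬issue_warning).
With premise 3, O(¬issue_warning → disarm_system), the K-axiom yields O(disarm_system).
From O(disarm_system) and premise 1, O(disarm_system → flag_prescription), we obtain O(flag_prescription).
Premise 5 is O(badge_in → ¬flag_prescription); contrapositively O(flag_prescription → ¬badge_in). Since O(flag_prescription) holds, K gives O(¬badge_in).
Premises 2, 4, 6 do not contribute to this derivation.
Hence ¬badge_in is obligatory.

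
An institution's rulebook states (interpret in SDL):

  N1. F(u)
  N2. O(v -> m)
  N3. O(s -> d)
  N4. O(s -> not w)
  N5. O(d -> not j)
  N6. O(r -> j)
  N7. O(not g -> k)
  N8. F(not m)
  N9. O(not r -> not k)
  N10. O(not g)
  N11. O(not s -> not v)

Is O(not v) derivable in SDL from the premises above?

Yes

From premise 10 we have O(not g).
Premise 7 is O(not g -> k); since O(not g), deontic closure gives O(k).
Premise 9, O(not r -> not k), contraposes to O(k -> r); with O(k) we get O(r).
With premise 6, O(r -> j), the K-axiom yields O(j).
The contrapositive of premise 5 (O(d -> not j)) is O(j -> not d), and O(j) is already established, so O(not d).
Premise 3 is O(s -> d); contrapositively O(not d -> not s). Since O(not d) holds, K gives O(not s).
Applying K to premise 11 (O(not s -> not v)) and O(not s) yields O(not v).
Premises 1, 2, 4, 8 do not contribute to this derivation.
So O(not v) follows.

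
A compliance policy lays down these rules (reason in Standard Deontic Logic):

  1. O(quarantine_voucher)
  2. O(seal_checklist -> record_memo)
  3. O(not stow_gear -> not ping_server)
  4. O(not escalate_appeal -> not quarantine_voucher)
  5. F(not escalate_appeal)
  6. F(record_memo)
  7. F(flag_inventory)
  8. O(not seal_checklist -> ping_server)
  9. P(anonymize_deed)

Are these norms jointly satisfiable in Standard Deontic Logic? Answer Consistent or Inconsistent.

Consistent

Premise 4 is O(not escalate_appeal -> not quarantine_voucher), but O(not escalate_appeal) is not derivable from the premises, so it does not yield O(not quarantine_voucher).
So O(not quarantine_voucher) is not derivable, and the apparent clash with O(quarantine_voucher) does not arise.
A world satisfying every obligation exists (e.g. anonymize_deed=false, escalate_appeal=true, flag_inventory=false, ping_server=true, quarantine_voucher=true, record_memo=false, seal_checklist=false, stow_gear=true); no atom is both obligatory and forbidden, so the set is consistent.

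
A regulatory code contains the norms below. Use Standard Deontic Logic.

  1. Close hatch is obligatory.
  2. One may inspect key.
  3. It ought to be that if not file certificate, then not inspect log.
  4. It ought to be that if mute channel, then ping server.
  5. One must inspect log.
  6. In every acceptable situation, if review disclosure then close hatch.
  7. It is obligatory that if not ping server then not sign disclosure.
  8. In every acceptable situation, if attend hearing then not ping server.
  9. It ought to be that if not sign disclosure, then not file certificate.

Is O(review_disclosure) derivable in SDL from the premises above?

Premise 6 is O(review_disclosure → close_hatch); even if O(close_hatch) held, inferring O(review_disclosure) would be affirming the consequent — invalid.
No other premise forces O(review_disclosure). An ideal world satisfying every premise can still have review_disclosure false, so O(review_disclosure) is not derivable.

No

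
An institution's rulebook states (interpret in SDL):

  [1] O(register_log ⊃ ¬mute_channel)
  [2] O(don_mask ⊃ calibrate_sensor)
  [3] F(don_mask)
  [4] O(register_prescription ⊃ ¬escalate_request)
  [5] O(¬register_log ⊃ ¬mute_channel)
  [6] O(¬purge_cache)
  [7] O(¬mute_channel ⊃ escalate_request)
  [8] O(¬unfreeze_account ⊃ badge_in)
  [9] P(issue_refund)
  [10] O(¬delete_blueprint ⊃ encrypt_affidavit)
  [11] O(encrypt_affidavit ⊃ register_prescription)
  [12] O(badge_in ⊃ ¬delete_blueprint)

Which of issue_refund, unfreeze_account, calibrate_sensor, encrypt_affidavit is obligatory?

Premises 1 and 5 are O(register_log ⊃ ¬mute_channel) and O(¬register_log ⊃ ¬mute_channel); every ideal world satisfies register_log or ¬register_log, so in either case ¬mute_channel holds — hence O(¬mute_channel).
With premise 7, O(¬mute_channel ⊃ escalate_request), the K-axiom yields O(escalate_request).
Premise 4 is O(register_prescription ⊃ ¬escalate_request); contrapositively O(escalate_request ⊃ ¬register_prescription). Since O(escalate_request) holds, K gives O(¬register_prescription).
Premise 11, O(encrypt_affidavit ⊃ register_prescription), contraposes to O(¬register_prescription ⊃ ¬encrypt_affidavit); with O(¬register_prescription) we get O(¬encrypt_affidavit).
Premise 10, O(¬delete_blueprint ⊃ encrypt_affidavit), contraposes to O(¬encrypt_affidavit ⊃ delete_blueprint); with O(¬encrypt_affidavit) we get O(delete_blueprint).
Premise 12, O(badge_in ⊃ ¬delete_blueprint), contraposes to O(delete_blueprint ⊃ ¬badge_in); with O(delete_blueprint) we get O(¬badge_in).
Premise 8, O(¬unfreeze_account ⊃ badge_in), contraposes to O(¬badge_in ⊃ unfreeze_account); with O(¬badge_in) we get O(unfreeze_account).
So O(unfreeze_account) holds — unfreeze_account is obligatory. None of the other listed options is made obligatory by any chain of premises.

unfreeze_account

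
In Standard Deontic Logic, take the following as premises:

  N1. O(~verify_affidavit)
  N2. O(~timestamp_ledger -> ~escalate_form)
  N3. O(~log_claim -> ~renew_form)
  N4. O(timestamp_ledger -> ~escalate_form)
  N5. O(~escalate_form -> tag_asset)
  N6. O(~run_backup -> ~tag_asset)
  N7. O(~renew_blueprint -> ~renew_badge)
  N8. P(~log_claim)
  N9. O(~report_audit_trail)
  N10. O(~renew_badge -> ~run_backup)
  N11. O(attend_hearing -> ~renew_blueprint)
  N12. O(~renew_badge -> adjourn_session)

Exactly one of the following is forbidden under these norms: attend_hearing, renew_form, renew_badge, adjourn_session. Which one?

attend_hearing

Premises 4 and 2 are O(timestamp_ledger -> ~escalate_form) and O(~timestamp_ledger -> ~escalate_form); every ideal world satisfies timestamp_ledger or ~timestamp_ledger, so in either case ~escalate_form holds — hence O(~escalate_form).
From O(~escalate_form) and premise 5, O(~escalate_form -> tag_asset), we obtain O(tag_asset).
Premise 6 is O(~run_backup -> ~tag_asset); contrapositively O(tag_asset -> run_backup). Since O(tag_asset) holds, K gives O(run_backup).
Premise 10, O(~renew_badge -> ~run_backup), contraposes to O(run_backup -> renew_badge); with O(run_backup) we get O(renew_badge).
Premise 7 is O(~renew_blueprint -> ~renew_badge); contrapositively O(renew_badge -> renew_blueprint). Since O(renew_badge) holds, K gives O(renew_blueprint).
Premise 11 is O(attend_hearing -> ~renew_blueprint); contrapositively O(renew_blueprint -> ~attend_hearing). Since O(renew_blueprint) holds, K gives O(~attend_hearing).
So O(~attend_hearing) holds, i.e. attend_hearing is forbidden. None of the other listed options is forbidden under the premises.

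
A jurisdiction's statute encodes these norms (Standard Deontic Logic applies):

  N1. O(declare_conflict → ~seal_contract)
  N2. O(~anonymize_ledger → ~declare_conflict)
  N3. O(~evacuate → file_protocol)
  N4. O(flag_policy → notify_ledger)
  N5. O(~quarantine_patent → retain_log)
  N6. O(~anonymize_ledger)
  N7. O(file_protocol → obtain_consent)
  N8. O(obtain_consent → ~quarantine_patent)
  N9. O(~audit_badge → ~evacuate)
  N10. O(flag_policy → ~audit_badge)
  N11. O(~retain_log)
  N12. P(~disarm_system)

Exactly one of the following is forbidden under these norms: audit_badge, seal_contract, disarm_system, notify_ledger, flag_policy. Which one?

flag_policy

Premise 11 gives O(~retain_log).
Premise 5, O(~quarantine_patent → retain_log), contraposes to O(~retain_log → quarantine_patent); with O(~retain_log) we get O(quarantine_patent).
Premise 8 is O(obtain_consent → ~quarantine_patent); contrapositively O(quarantine_patent → ~obtain_consent). Since O(quarantine_patent) holds, K gives O(~obtain_consent).
Premise 7 is O(file_protocol → obtain_consent); contrapositively O(~obtain_consent → ~file_protocol). Since O(~obtain_consent) holds, K gives O(~file_protocol).
The contrapositive of premise 3 (O(~evacuate → file_protocol)) is O(~file_protocol → evacuate), and O(~file_protocol) is already established, so O(evacuate).
Premise 9 is O(~audit_badge → ~evacuate); contrapositively O(evacuate → audit_badge). Since O(evacuate) holds, K gives O(audit_badge).
Premise 10 is O(flag_policy → ~audit_badge); contrapositively O(audit_badge → ~flag_policy). Since O(audit_badge) holds, K gives O(~flag_policy).
So O(~flag_policy) holds, i.e. flag_policy is forbidden. None of the other listed options is forbidden under the premises.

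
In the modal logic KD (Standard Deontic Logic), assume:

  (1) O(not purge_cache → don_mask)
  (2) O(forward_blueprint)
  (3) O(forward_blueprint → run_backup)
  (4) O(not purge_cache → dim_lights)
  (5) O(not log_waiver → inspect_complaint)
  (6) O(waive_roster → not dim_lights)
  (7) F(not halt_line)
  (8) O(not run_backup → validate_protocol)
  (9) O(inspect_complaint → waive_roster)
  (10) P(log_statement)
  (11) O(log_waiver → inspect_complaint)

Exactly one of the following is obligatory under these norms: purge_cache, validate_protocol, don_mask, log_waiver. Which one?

purge_cache

Premises 5 and 11 are O(not log_waiver → inspect_complaint) and O(log_waiver → inspect_complaint); every ideal world satisfies not log_waiver or log_waiver, so in either case inspect_complaint holds — hence O(inspect_complaint).
Premise 9 is O(inspect_complaint → waive_roster); since O(inspect_complaint), deontic closure gives O(waive_roster).
Applying K to premise 6 (O(waive_roster → not dim_lights)) and O(waive_roster) yields O(not dim_lights).
Premise 4 is O(not purge_cache → dim_lights); contrapositively O(not dim_lights → purge_cache). Since O(not dim_lights) holds, K gives O(purge_cache).
So O(purge_cache) holds — purge_cache is obligatory. None of the other listed options is made obligatory by any chain of premises.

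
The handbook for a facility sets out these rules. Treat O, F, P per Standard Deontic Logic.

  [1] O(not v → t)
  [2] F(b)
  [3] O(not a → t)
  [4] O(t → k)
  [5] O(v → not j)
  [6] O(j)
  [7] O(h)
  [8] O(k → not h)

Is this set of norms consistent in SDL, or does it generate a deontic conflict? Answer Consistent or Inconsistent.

Premise 6 gives O(j).
Premise 5, O(v → not j), contraposes to O(j → not v); with O(j) we get O(not v).
Applying K to premise 1 (O(not v → t)) and O(not v) yields O(t).
With premise 4, O(t → k), the K-axiom yields O(k).
From O(k) and premise 8, O(k → not h), we obtain O(not h).
However, premise 7 gives O(h).
We now have both O(not h) and O(h) — h is simultaneously obligatory and forbidden, violating the D-axiom.

Inconsistent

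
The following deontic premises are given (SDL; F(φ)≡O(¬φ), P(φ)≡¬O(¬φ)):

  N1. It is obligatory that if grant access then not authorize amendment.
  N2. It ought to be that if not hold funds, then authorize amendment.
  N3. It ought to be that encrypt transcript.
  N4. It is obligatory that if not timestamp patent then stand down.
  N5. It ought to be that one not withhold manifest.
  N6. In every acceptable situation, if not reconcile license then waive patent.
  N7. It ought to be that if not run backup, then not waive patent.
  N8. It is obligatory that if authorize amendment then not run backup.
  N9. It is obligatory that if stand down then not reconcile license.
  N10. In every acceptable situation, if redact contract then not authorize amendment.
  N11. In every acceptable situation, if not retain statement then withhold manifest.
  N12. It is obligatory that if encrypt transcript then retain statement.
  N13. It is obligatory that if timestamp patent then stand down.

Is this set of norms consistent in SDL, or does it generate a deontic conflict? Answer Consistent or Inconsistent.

Consistent

Premise 11 is O(¬retain_statement → withhold_manifest), but O(¬retain_statement) is not derivable from the premises, so it does not yield O(withhold_manifest).
So O(withhold_manifest) is not derivable, and the apparent clash with O(¬withhold_manifest) does not arise.
A world satisfying every obligation exists (e.g. authorize_amendment=false, encrypt_transcript=true, grant_access=false, hold_funds=true, reconcile_license=false, redact_contract=false, retain_statement=true, run_backup=true, stand_down=true, timestamp_patent=false, waive_patent=true, withhold_manifest=false); no atom is both obligatory and forbidden, so the set is consistent.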